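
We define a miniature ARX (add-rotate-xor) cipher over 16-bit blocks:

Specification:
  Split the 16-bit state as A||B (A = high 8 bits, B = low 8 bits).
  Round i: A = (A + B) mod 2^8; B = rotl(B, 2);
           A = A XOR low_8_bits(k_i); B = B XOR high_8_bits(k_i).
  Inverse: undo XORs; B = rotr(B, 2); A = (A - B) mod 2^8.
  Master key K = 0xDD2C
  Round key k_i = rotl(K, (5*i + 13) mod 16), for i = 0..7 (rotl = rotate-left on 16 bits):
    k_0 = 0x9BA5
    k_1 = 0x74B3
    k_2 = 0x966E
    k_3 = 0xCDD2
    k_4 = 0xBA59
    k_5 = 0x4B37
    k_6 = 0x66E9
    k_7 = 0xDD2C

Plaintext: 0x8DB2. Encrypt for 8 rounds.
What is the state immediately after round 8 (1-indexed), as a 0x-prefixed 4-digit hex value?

0xD0DA

s_0 = plaintext = 0x8DB2
s_1 = Round(s_0, k_0) = 0x9A51
s_2 = Round(s_1, k_1) = 0x5831
s_3 = Round(s_2, k_2) = 0xE752
s_4 = Round(s_3, k_3) = 0xEB84
s_5 = Round(s_4, k_4) = 0x36A8
s_6 = Round(s_5, k_5) = 0xE9E9
s_7 = Round(s_6, k_6) = 0x3BC1
s_8 = Round(s_7, k_7) = 0xD0DA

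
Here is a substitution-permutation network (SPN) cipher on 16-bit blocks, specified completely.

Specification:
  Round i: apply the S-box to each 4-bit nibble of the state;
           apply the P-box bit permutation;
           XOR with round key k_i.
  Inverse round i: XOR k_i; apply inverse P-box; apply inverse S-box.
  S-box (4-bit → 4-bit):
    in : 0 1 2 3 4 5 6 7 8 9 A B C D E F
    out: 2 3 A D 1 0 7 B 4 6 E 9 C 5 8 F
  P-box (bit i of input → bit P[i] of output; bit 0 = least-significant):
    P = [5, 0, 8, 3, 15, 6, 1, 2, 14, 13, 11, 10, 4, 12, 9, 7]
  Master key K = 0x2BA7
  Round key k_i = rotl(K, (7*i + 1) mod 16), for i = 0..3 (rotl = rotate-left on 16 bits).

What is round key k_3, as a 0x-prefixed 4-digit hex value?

K = 0x2BA7
k_0 = rotl(K, (7*0+1) mod 16) = rotl(K, 1) = 0x574E
k_1 = rotl(K, (7*1+1) mod 16) = rotl(K, 8) = 0xA72B
k_2 = rotl(K, (7*2+1) mod 16) = rotl(K, 15) = 0x95D3
k_3 = rotl(K, (7*3+1) mod 16) = rotl(K, 6) = 0xE9CA

0xE9CA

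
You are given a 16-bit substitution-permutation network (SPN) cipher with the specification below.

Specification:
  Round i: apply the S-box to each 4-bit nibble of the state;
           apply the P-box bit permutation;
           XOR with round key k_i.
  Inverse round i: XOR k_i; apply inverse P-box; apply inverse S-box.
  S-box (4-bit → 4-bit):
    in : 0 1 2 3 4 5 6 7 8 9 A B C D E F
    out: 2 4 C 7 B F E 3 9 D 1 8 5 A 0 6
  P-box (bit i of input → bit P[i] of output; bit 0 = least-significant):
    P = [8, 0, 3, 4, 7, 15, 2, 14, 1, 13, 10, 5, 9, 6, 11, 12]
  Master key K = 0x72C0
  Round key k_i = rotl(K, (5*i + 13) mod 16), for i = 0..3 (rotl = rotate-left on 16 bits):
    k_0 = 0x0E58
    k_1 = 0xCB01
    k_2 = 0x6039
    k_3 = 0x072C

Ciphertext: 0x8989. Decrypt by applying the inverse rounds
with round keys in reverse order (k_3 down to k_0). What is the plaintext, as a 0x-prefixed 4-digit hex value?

0xFB68

s_0 = ciphertext = 0x8989
s_1 = InvRound(s_0, k_3) = 0xC230
s_2 = InvRound(s_1, k_2) = 0xA00F
s_3 = InvRound(s_2, k_1) = 0xC72C
s_4 = InvRound(s_3, k_0) = 0xFB68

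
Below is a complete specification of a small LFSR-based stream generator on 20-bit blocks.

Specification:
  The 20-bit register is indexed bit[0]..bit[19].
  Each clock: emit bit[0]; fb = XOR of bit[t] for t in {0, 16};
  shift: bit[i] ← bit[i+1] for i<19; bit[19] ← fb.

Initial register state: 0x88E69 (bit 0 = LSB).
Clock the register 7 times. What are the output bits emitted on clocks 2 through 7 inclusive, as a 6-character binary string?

reg_0 = 0x88E69
clock 1: out=1, reg = 0xC4734
clock 2: out=0, reg = 0x6239A
clock 3: out=0, reg = 0x311CD
clock 4: out=1, reg = 0x188E6
clock 5: out=0, reg = 0x8C473
clock 6: out=1, reg = 0xC6239
clock 7: out=1, reg = 0xE311C

001011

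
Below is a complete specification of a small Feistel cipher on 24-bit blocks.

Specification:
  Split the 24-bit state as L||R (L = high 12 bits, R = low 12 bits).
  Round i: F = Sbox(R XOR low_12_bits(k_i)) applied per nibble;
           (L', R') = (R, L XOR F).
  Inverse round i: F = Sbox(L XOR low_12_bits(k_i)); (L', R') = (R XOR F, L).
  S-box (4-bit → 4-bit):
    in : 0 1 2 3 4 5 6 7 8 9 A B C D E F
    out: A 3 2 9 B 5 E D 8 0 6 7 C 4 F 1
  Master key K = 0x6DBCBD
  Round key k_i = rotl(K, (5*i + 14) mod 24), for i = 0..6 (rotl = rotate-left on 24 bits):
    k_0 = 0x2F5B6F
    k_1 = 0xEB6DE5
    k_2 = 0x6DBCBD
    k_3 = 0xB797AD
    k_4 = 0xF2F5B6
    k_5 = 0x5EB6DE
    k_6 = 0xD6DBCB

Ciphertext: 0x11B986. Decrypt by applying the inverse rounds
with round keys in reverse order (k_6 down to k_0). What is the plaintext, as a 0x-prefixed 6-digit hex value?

s_0 = ciphertext = 0x11B986
s_1 = InvRound(s_0, k_6) = 0xFCC11B
s_2 = InvRound(s_1, k_5) = 0x129FCC
s_3 = InvRound(s_2, k_4) = 0x4CD129
s_4 = InvRound(s_3, k_3) = 0x8C34CD
s_5 = InvRound(s_4, k_2) = 0xF128C3
s_6 = InvRound(s_5, k_1) = 0xADEF12
s_7 = InvRound(s_6, k_0) = 0xC61ADE

0xC61ADE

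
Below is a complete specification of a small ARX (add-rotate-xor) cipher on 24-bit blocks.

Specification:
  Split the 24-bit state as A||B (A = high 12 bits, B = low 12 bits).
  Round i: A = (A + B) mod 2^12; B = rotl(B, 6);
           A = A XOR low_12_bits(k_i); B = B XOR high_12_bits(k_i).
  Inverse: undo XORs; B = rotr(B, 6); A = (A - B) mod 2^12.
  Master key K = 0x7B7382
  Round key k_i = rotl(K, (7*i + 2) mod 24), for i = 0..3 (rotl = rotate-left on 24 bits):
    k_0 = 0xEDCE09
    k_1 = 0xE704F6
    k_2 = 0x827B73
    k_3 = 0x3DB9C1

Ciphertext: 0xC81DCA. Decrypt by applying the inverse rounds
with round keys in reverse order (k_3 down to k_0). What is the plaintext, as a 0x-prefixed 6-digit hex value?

0xA25EBA

s_0 = ciphertext = 0xC81DCA
s_1 = InvRound(s_0, k_3) = 0x0C8478
s_2 = InvRound(s_1, k_2) = 0x3CA7F1
s_3 = InvRound(s_2, k_1) = 0x6D6066
s_4 = InvRound(s_3, k_0) = 0xA25EBA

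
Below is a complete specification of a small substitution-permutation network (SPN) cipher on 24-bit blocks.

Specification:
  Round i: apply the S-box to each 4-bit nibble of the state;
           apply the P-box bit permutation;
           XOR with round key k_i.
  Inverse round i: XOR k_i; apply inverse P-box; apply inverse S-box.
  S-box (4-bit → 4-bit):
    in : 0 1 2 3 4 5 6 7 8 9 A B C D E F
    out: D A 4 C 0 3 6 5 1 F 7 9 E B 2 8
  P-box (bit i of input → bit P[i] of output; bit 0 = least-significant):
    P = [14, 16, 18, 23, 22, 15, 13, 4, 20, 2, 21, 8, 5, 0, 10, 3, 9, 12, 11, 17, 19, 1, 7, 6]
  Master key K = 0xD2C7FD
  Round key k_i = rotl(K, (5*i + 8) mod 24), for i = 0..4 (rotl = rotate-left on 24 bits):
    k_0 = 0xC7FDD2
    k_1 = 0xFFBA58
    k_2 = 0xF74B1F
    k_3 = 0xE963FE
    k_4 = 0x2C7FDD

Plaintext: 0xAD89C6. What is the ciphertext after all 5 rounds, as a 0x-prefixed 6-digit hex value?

s_0 = plaintext = 0xAD89C6
s_1 = Round(s_0, k_0) = 0xF84E64
s_2 = Round(s_1, k_1) = 0xFF181C
s_3 = Round(s_2, k_2) = 0x60CB46
s_4 = Round(s_3, k_3) = 0xFE6C75
s_5 = Round(s_4, k_4) = 0x4D0A98

0x4D0A98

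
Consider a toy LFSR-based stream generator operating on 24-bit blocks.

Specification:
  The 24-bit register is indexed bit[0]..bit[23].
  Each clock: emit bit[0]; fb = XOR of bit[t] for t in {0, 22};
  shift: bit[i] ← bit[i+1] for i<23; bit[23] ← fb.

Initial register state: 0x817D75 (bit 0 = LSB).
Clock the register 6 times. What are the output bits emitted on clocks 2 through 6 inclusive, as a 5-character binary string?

01011

reg_0 = 0x817D75
clock 1: out=1, reg = 0xC0BEBA
clock 2: out=0, reg = 0xE05F5D
clock 3: out=1, reg = 0x702FAE
clock 4: out=0, reg = 0xB817D7
clock 5: out=1, reg = 0xDC0BEB
clock 6: out=1, reg = 0x6E05F5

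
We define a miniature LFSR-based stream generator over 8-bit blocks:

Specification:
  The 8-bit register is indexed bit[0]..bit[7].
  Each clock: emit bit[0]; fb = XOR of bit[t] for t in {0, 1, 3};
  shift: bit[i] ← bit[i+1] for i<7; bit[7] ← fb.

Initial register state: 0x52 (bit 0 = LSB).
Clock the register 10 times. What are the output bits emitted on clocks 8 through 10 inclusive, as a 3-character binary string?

010

reg_0 = 0x52
clock 1: out=0, reg = 0xA9
clock 2: out=1, reg = 0x54
clock 3: out=0, reg = 0x2A
clock 4: out=0, reg = 0x15
clock 5: out=1, reg = 0x8A
clock 6: out=0, reg = 0x45
clock 7: out=1, reg = 0xA2
clock 8: out=0, reg = 0xD1
clock 9: out=1, reg = 0xE8
clock 10: out=0, reg = 0xF4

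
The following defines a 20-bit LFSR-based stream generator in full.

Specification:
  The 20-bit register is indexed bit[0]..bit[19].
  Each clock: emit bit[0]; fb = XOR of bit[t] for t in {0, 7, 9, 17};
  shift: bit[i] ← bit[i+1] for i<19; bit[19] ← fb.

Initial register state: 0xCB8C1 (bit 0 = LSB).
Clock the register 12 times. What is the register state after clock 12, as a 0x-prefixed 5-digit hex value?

reg_0 = 0xCB8C1
clock 1: out=1, reg = 0x65C60
clock 2: out=0, reg = 0xB2E30
clock 3: out=0, reg = 0x59718
clock 4: out=0, reg = 0xACB8C
clock 5: out=0, reg = 0xD65C6
clock 6: out=0, reg = 0xEB2E3
clock 7: out=1, reg = 0x75971
clock 8: out=1, reg = 0x3ACB8
clock 9: out=0, reg = 0x1D65C
clock 10: out=0, reg = 0x8EB2E
clock 11: out=0, reg = 0xC7597
clock 12: out=1, reg = 0x63ACB

0x63ACB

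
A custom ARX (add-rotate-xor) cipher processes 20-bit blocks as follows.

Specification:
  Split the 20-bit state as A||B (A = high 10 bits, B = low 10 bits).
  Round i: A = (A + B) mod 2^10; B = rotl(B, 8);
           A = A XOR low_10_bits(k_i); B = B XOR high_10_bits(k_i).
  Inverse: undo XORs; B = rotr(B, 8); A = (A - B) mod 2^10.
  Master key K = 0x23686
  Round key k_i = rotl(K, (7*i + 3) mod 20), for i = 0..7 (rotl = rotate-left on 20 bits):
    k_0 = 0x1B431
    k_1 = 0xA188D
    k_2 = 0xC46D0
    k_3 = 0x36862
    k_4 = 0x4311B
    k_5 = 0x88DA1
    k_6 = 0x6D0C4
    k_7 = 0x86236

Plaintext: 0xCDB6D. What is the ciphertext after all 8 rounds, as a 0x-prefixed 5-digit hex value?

s_0 = plaintext = 0xCDB6D
s_1 = Round(s_0, k_0) = 0xA49B6
s_2 = Round(s_1, k_1) = 0x314EB
s_3 = Round(s_2, k_2) = 0xD802B
s_4 = Round(s_3, k_3) = 0xFA7D0
s_5 = Round(s_4, k_4) = 0xA89F8
s_6 = Round(s_5, k_5) = 0x4EE5D
s_7 = Round(s_6, k_6) = 0xD7023
s_8 = Round(s_7, k_7) = 0x52510

0x52510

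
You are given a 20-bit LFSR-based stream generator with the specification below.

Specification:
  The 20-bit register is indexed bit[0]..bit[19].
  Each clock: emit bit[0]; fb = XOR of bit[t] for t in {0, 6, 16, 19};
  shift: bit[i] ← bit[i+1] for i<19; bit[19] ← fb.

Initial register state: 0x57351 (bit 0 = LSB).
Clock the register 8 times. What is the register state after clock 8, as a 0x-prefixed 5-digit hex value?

0xA7573

reg_0 = 0x57351
clock 1: out=1, reg = 0xAB9A8
clock 2: out=0, reg = 0xD5CD4
clock 3: out=0, reg = 0xEAE6A
clock 4: out=0, reg = 0x75735
clock 5: out=1, reg = 0x3AB9A
clock 6: out=0, reg = 0x9D5CD
clock 7: out=1, reg = 0x4EAE6
clock 8: out=0, reg = 0xA7573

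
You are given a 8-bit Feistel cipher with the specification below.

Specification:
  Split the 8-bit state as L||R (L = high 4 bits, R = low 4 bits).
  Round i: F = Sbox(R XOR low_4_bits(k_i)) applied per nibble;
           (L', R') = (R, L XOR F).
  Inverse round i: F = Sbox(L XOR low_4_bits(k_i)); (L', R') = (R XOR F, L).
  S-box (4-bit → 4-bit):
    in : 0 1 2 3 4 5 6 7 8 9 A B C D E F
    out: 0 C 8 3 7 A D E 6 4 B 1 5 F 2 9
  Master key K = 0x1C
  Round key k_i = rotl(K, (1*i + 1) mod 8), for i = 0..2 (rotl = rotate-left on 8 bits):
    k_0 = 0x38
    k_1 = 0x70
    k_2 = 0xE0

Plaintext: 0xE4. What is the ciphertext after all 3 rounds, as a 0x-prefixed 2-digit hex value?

0x51

s_0 = plaintext = 0xE4
s_1 = Round(s_0, k_0) = 0x4B
s_2 = Round(s_1, k_1) = 0xB5
s_3 = Round(s_2, k_2) = 0x51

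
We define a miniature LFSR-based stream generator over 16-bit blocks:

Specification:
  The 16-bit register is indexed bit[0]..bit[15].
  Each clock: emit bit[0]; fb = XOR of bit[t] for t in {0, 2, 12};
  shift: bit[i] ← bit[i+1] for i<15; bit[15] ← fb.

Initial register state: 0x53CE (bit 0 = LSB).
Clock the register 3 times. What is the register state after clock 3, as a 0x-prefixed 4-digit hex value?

reg_0 = 0x53CE
clock 1: out=0, reg = 0x29E7
clock 2: out=1, reg = 0x14F3
clock 3: out=1, reg = 0x0A79

0x0A79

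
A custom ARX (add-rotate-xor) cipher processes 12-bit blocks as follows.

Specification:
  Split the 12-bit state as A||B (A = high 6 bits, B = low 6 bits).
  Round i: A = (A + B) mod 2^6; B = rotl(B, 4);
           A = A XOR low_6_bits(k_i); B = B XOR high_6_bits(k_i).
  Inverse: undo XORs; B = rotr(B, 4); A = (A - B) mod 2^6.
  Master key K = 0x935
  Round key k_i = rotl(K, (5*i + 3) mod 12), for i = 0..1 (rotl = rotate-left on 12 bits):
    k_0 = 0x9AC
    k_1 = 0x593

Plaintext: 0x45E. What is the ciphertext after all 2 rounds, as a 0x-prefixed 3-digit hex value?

s_0 = plaintext = 0x45E
s_1 = Round(s_0, k_0) = 0x0C1
s_2 = Round(s_1, k_1) = 0x5C6

0x5C6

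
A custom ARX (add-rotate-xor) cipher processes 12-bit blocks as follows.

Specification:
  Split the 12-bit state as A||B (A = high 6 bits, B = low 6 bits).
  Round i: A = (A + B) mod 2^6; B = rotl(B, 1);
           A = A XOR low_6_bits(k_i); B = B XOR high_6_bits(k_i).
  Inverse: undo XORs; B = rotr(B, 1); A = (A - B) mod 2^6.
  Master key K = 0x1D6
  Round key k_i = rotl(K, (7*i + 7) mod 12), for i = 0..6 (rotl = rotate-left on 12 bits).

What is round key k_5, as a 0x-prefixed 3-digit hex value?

0x587

K = 0x1D6
k_0 = rotl(K, (7*0+7) mod 12) = rotl(K, 7) = 0xB0E
k_1 = rotl(K, (7*1+7) mod 12) = rotl(K, 2) = 0x758
k_2 = rotl(K, (7*2+7) mod 12) = rotl(K, 9) = 0xC3A
k_3 = rotl(K, (7*3+7) mod 12) = rotl(K, 4) = 0xD61
k_4 = rotl(K, (7*4+7) mod 12) = rotl(K, 11) = 0x0EB
k_5 = rotl(K, (7*5+7) mod 12) = rotl(K, 6) = 0x587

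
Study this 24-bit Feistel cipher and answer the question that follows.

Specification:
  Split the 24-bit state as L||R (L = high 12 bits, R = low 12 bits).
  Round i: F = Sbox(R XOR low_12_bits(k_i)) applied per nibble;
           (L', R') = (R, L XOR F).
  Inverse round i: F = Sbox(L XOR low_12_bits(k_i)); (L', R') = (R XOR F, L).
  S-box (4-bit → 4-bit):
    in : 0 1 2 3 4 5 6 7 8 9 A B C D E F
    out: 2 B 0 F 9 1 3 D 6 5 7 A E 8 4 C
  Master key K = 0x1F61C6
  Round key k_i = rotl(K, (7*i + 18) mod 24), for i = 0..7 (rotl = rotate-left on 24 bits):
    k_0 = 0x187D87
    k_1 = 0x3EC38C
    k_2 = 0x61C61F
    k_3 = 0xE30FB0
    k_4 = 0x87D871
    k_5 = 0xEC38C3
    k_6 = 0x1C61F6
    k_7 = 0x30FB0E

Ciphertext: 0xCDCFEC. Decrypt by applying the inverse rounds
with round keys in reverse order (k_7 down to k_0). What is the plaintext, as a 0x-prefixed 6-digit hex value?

s_0 = ciphertext = 0xCDCFEC
s_1 = InvRound(s_0, k_7) = 0x26CCDC
s_2 = InvRound(s_1, k_6) = 0x38B26C
s_3 = InvRound(s_2, k_5) = 0x8FA38B
s_4 = InvRound(s_3, k_4) = 0x1E18FA
s_5 = InvRound(s_4, k_3) = 0xCE11E1
s_6 = InvRound(s_5, k_2) = 0x625CE1
s_7 = InvRound(s_6, k_1) = 0xD94625
s_8 = InvRound(s_7, k_0) = 0x49AD94

0x49AD94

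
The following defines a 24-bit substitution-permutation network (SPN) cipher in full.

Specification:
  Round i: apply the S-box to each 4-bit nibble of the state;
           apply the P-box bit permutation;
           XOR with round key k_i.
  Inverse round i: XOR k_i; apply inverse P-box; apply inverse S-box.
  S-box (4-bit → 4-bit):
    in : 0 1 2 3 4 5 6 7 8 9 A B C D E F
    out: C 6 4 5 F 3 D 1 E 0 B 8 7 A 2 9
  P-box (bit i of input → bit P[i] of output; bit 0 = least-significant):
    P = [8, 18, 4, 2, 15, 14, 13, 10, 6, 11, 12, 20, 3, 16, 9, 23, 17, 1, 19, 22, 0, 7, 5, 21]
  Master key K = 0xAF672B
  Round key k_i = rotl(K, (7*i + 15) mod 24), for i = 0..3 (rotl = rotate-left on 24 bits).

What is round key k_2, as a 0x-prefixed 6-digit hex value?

0xECE575

K = 0xAF672B
k_0 = rotl(K, (7*0+15) mod 24) = rotl(K, 15) = 0x95D7B3
k_1 = rotl(K, (7*1+15) mod 24) = rotl(K, 22) = 0xEBD9CA
k_2 = rotl(K, (7*2+15) mod 24) = rotl(K, 5) = 0xECE575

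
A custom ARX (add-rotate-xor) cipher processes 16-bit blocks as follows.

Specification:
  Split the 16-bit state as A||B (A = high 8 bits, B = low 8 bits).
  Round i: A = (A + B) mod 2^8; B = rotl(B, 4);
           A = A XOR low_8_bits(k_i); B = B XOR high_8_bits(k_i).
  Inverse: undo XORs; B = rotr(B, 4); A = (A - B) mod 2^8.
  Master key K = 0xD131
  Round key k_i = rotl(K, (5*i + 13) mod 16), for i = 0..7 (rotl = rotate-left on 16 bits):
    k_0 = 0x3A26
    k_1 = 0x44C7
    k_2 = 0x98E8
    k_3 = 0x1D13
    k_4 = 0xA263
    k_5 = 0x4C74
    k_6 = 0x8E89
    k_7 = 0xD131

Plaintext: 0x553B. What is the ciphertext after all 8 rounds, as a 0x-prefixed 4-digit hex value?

s_0 = plaintext = 0x553B
s_1 = Round(s_0, k_0) = 0xB689
s_2 = Round(s_1, k_1) = 0xF8DC
s_3 = Round(s_2, k_2) = 0x3C55
s_4 = Round(s_3, k_3) = 0x8248
s_5 = Round(s_4, k_4) = 0xA926
s_6 = Round(s_5, k_5) = 0xBB2E
s_7 = Round(s_6, k_6) = 0x606C
s_8 = Round(s_7, k_7) = 0xFD17

0xFD17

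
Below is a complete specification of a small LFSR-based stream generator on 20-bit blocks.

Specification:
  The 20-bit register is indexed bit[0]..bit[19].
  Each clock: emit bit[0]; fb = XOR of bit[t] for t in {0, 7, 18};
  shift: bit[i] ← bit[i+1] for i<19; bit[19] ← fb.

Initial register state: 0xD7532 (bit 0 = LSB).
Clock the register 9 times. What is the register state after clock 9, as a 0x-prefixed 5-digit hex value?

reg_0 = 0xD7532
clock 1: out=0, reg = 0xEBA99
clock 2: out=1, reg = 0xF5D4C
clock 3: out=0, reg = 0xFAEA6
clock 4: out=0, reg = 0x7D753
clock 5: out=1, reg = 0x3EBA9
clock 6: out=1, reg = 0x1F5D4
clock 7: out=0, reg = 0x8FAEA
clock 8: out=0, reg = 0xC7D75
clock 9: out=1, reg = 0x63EBA

0x63EBA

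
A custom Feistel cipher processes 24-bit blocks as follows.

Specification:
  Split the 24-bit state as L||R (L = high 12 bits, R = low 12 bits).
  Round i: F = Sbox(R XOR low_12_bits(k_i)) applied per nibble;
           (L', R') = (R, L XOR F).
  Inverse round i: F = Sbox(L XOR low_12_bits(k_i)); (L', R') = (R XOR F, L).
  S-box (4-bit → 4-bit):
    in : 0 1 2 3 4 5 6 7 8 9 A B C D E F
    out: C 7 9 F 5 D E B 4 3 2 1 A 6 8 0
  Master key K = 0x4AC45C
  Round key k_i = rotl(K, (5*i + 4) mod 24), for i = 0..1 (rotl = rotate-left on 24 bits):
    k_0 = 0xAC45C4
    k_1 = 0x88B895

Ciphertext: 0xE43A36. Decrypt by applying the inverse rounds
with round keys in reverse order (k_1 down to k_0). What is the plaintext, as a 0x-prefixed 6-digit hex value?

s_0 = ciphertext = 0xE43A36
s_1 = InvRound(s_0, k_1) = 0x458E43
s_2 = InvRound(s_1, k_0) = 0x979458

0x979458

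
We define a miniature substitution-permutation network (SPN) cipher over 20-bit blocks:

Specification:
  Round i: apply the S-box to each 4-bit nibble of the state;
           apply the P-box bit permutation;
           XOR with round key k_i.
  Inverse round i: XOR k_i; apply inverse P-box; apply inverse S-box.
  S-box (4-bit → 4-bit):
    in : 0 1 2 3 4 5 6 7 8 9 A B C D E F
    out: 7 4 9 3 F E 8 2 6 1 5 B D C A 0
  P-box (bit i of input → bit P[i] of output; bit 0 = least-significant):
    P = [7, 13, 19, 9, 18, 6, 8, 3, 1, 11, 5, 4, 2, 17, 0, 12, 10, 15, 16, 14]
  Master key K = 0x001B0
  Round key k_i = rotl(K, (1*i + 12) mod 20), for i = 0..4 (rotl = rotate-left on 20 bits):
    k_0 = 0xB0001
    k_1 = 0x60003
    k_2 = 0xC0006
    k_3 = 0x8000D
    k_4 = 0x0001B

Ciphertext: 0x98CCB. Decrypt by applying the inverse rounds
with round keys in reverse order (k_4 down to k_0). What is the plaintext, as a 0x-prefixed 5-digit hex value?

0x92A58

s_0 = ciphertext = 0x98CCB
s_1 = InvRound(s_0, k_4) = 0x0FE7A
s_2 = InvRound(s_1, k_3) = 0xBC475
s_3 = InvRound(s_2, k_2) = 0x48C3F
s_4 = InvRound(s_3, k_1) = 0x3356F
s_5 = InvRound(s_4, k_0) = 0x92A58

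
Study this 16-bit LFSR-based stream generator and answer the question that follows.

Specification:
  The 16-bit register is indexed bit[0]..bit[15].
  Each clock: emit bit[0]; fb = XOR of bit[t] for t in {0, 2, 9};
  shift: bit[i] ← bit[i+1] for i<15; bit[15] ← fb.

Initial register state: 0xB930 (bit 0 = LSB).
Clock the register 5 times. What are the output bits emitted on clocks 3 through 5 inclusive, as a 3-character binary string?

reg_0 = 0xB930
clock 1: out=0, reg = 0x5C98
clock 2: out=0, reg = 0x2E4C
clock 3: out=0, reg = 0x1726
clock 4: out=0, reg = 0x0B93
clock 5: out=1, reg = 0x05C9

001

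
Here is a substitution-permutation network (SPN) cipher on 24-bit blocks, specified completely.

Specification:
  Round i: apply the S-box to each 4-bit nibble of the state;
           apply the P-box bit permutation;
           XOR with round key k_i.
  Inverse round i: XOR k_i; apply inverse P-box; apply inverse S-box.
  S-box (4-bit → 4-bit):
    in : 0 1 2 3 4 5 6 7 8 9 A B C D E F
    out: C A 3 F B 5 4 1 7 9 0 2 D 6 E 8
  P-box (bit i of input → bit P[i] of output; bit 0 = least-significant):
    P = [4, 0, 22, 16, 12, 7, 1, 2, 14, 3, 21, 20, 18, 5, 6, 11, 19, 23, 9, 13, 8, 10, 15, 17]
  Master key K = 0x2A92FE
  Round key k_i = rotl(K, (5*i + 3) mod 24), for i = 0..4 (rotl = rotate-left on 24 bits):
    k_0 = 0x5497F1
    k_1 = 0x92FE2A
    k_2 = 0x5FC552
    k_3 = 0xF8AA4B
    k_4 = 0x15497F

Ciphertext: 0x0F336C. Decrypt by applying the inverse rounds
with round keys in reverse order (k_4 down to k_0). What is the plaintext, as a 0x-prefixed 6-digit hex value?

0x1DF551

s_0 = ciphertext = 0x0F336C
s_1 = InvRound(s_0, k_4) = 0xFCF952
s_2 = InvRound(s_1, k_3) = 0x767272
s_3 = InvRound(s_2, k_2) = 0x8CB67F
s_4 = InvRound(s_3, k_1) = 0xF7C9F2
s_5 = InvRound(s_4, k_0) = 0x1DF551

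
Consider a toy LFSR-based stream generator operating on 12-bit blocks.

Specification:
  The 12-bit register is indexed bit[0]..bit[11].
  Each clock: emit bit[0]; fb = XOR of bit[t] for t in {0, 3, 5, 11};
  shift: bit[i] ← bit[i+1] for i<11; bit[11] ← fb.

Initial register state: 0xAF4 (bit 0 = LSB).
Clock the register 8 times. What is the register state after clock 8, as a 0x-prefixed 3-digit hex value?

reg_0 = 0xAF4
clock 1: out=0, reg = 0x57A
clock 2: out=0, reg = 0x2BD
clock 3: out=1, reg = 0x95E
clock 4: out=0, reg = 0x4AF
clock 5: out=1, reg = 0xA57
clock 6: out=1, reg = 0x52B
clock 7: out=1, reg = 0xA95
clock 8: out=1, reg = 0x54A

0x54A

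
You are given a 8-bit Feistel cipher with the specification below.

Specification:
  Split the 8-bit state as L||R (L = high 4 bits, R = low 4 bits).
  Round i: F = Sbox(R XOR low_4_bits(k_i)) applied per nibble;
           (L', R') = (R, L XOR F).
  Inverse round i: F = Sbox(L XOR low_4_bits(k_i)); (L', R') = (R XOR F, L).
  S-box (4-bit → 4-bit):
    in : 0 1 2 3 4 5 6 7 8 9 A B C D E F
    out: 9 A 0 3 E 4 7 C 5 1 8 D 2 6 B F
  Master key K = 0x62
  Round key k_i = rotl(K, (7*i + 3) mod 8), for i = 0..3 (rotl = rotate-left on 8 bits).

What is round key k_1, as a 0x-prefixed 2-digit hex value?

K = 0x62
k_0 = rotl(K, (7*0+3) mod 8) = rotl(K, 3) = 0x13
k_1 = rotl(K, (7*1+3) mod 8) = rotl(K, 2) = 0x89

0x89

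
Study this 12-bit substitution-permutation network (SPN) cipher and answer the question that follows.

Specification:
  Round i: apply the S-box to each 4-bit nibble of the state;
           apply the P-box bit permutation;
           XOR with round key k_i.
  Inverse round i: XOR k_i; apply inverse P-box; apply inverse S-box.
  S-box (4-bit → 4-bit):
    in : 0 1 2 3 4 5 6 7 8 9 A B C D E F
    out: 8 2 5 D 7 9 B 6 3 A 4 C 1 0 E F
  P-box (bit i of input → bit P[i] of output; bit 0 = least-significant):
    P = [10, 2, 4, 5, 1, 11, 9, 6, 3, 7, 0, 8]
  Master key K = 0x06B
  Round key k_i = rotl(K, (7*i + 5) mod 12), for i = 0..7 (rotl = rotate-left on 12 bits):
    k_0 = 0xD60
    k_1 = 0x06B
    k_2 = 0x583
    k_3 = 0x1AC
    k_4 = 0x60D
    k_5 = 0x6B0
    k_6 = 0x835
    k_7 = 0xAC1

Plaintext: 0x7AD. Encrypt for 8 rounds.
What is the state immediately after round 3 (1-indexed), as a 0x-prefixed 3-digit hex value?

0x2A6

s_0 = plaintext = 0x7AD
s_1 = Round(s_0, k_0) = 0xFE1
s_2 = Round(s_1, k_1) = 0xBA6
s_3 = Round(s_2, k_2) = 0x2A6
s_4 = Round(s_3, k_3) = 0x781
s_5 = Round(s_4, k_4) = 0xE8A
s_6 = Round(s_5, k_5) = 0xF23
s_7 = Round(s_6, k_6) = 0xF8E
s_8 = Round(s_7, k_7) = 0x37E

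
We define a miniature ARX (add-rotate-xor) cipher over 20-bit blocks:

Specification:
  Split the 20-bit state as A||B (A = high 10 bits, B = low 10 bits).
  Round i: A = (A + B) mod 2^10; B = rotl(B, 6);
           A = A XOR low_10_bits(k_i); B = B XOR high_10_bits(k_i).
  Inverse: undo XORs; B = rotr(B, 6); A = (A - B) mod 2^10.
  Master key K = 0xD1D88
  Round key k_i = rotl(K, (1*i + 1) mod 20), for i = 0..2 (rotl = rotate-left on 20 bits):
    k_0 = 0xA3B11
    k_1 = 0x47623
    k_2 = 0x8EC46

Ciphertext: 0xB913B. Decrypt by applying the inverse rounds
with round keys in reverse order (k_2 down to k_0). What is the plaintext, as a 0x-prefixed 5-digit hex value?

s_0 = ciphertext = 0xB913B
s_1 = InvRound(s_0, k_2) = 0xA580C
s_2 = InvRound(s_1, k_1) = 0xE8514
s_3 = InvRound(s_2, k_0) = 0xC09AE

0xC09AE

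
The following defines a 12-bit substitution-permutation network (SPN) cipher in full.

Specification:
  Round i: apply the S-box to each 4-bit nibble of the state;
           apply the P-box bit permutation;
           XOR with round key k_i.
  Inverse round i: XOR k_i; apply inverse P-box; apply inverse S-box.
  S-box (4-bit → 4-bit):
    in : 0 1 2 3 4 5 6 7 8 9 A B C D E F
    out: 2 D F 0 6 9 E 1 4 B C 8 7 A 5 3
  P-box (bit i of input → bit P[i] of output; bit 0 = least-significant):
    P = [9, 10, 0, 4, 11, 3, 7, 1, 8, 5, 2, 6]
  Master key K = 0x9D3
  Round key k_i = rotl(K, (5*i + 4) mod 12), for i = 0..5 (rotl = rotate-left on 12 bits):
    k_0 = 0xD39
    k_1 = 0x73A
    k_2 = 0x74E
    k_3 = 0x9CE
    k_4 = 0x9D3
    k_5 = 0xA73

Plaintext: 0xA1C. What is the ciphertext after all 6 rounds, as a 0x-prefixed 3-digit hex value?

0x4BD

s_0 = plaintext = 0xA1C
s_1 = Round(s_0, k_0) = 0x3FE
s_2 = Round(s_1, k_1) = 0xD33
s_3 = Round(s_2, k_2) = 0x72E
s_4 = Round(s_3, k_3) = 0x245
s_5 = Round(s_4, k_4) = 0xA2F
s_6 = Round(s_5, k_5) = 0x4BD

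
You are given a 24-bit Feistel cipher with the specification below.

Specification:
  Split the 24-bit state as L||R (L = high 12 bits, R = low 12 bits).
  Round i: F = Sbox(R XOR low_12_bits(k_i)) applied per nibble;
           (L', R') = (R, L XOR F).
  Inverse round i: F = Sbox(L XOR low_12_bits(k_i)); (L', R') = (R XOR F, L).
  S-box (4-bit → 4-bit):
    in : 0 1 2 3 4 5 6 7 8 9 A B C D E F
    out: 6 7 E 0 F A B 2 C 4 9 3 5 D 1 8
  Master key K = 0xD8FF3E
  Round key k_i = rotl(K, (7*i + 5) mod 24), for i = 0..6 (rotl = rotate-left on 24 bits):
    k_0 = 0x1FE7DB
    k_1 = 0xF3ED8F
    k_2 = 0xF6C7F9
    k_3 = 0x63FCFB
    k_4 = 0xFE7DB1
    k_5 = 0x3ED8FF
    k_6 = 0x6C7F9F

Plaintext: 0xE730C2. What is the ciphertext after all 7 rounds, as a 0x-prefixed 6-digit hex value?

s_0 = plaintext = 0xE730C2
s_1 = Round(s_0, k_0) = 0x0C2C07
s_2 = Round(s_1, k_1) = 0xC0770E
s_3 = Round(s_2, k_2) = 0x70EA85
s_4 = Round(s_3, k_3) = 0xA85C2F
s_5 = Round(s_4, k_4) = 0xC2FDC4
s_6 = Round(s_5, k_5) = 0xDC462C
s_7 = Round(s_6, k_6) = 0x62C9F4

0x62C9F4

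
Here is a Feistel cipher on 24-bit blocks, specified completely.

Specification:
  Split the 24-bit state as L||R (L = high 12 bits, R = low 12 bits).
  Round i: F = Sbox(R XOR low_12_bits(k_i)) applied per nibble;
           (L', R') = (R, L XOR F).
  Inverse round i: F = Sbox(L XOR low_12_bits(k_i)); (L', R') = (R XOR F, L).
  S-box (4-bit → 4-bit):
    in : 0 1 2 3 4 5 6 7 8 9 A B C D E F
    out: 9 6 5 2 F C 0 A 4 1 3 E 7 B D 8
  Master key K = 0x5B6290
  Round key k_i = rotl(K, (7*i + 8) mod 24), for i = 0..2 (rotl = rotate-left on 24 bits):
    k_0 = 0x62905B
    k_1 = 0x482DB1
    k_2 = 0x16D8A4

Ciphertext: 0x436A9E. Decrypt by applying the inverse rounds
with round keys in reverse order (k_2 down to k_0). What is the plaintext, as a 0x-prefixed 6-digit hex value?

0x676D15

s_0 = ciphertext = 0x436A9E
s_1 = InvRound(s_0, k_2) = 0xD8B436
s_2 = InvRound(s_1, k_1) = 0xD15D8B
s_3 = InvRound(s_2, k_0) = 0x676D15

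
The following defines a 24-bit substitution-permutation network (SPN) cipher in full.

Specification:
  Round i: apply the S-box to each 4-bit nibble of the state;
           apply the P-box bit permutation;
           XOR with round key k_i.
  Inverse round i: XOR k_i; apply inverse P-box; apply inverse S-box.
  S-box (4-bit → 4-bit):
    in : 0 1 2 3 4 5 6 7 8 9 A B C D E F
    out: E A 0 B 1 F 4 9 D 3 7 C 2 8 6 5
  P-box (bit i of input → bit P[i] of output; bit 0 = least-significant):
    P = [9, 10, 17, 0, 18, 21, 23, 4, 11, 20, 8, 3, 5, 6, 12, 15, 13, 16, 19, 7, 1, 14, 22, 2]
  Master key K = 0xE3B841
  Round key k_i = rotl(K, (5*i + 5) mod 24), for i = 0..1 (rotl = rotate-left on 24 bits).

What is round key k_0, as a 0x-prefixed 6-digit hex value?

K = 0xE3B841
k_0 = rotl(K, (5*0+5) mod 24) = rotl(K, 5) = 0x77083C

0x77083C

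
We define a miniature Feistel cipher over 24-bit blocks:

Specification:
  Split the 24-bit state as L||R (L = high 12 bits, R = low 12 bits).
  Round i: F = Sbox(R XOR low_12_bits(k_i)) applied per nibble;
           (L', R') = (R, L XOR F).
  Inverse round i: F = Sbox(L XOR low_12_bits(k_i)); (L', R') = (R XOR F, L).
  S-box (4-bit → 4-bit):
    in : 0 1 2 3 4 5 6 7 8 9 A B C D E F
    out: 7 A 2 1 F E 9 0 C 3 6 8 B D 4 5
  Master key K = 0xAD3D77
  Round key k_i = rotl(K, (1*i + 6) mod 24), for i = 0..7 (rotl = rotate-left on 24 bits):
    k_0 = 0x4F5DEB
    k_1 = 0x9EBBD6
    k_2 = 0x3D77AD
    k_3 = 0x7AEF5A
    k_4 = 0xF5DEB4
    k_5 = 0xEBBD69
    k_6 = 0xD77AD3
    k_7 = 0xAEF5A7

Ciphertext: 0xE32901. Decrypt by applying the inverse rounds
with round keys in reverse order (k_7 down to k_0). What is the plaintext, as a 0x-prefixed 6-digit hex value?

s_0 = ciphertext = 0xE32901
s_1 = InvRound(s_0, k_7) = 0x13FE32
s_2 = InvRound(s_1, k_6) = 0x67913F
s_3 = InvRound(s_2, k_5) = 0x998679
s_4 = InvRound(s_3, k_4) = 0x652998
s_5 = InvRound(s_4, k_3) = 0xAE4652
s_6 = InvRound(s_5, k_2) = 0xBA1AE4
s_7 = InvRound(s_6, k_1) = 0xDE4BA1
s_8 = InvRound(s_7, k_0) = 0xCD4DE4

0xCD4DE4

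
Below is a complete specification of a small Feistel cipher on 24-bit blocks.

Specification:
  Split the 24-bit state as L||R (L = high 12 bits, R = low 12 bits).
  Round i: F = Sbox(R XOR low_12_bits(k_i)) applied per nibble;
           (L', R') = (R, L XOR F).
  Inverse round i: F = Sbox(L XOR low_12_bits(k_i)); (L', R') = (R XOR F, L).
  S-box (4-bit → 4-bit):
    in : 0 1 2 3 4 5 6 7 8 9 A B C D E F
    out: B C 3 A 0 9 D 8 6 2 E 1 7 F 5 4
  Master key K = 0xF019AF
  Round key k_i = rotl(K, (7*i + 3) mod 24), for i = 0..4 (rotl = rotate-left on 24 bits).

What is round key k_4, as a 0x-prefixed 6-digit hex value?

K = 0xF019AF
k_0 = rotl(K, (7*0+3) mod 24) = rotl(K, 3) = 0x80CD7F
k_1 = rotl(K, (7*1+3) mod 24) = rotl(K, 10) = 0x66BFC0
k_2 = rotl(K, (7*2+3) mod 24) = rotl(K, 17) = 0x5FE033
k_3 = rotl(K, (7*3+3) mod 24) = rotl(K, 0) = 0xF019AF
k_4 = rotl(K, (7*4+3) mod 24) = rotl(K, 7) = 0x0CD7F8

0x0CD7F8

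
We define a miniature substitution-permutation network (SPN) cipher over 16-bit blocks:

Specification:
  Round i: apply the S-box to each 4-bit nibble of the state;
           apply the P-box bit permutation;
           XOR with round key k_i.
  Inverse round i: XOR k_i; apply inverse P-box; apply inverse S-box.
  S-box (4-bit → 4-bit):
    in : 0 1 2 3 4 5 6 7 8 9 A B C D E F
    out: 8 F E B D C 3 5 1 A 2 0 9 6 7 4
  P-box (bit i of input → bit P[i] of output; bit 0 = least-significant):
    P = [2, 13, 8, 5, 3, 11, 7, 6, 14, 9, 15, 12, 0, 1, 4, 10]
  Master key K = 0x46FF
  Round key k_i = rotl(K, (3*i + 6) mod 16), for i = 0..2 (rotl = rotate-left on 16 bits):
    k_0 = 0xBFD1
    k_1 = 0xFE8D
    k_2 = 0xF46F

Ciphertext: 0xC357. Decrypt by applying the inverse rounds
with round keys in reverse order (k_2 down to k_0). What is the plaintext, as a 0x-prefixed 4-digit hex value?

s_0 = ciphertext = 0xC357
s_1 = InvRound(s_0, k_2) = 0x5982
s_2 = InvRound(s_1, k_1) = 0x3D8E
s_3 = InvRound(s_2, k_0) = 0xEDC8

0xEDC8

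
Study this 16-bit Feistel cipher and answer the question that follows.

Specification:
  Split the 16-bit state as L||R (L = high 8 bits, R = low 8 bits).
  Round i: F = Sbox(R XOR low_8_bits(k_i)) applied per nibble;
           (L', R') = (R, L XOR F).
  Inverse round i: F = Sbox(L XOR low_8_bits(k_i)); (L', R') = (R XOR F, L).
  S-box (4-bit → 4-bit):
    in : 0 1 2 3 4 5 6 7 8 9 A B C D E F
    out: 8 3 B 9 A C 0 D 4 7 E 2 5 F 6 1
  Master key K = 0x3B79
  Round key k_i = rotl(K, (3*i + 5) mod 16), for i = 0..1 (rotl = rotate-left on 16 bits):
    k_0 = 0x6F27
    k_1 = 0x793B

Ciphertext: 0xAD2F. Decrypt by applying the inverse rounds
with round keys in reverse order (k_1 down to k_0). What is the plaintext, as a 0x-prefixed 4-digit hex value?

s_0 = ciphertext = 0xAD2F
s_1 = InvRound(s_0, k_1) = 0x5FAD
s_2 = InvRound(s_1, k_0) = 0x795F

0x795F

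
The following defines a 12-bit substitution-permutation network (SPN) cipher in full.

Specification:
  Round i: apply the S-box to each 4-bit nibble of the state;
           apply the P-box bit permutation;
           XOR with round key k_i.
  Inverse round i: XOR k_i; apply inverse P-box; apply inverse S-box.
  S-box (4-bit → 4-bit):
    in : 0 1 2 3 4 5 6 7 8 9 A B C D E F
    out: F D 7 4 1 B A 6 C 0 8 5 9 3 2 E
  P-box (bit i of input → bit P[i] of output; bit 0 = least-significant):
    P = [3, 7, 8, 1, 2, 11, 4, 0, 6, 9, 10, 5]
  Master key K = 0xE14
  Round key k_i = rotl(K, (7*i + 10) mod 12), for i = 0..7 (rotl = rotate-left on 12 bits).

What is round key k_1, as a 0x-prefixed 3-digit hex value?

0x29C

K = 0xE14
k_0 = rotl(K, (7*0+10) mod 12) = rotl(K, 10) = 0x385
k_1 = rotl(K, (7*1+10) mod 12) = rotl(K, 5) = 0x29C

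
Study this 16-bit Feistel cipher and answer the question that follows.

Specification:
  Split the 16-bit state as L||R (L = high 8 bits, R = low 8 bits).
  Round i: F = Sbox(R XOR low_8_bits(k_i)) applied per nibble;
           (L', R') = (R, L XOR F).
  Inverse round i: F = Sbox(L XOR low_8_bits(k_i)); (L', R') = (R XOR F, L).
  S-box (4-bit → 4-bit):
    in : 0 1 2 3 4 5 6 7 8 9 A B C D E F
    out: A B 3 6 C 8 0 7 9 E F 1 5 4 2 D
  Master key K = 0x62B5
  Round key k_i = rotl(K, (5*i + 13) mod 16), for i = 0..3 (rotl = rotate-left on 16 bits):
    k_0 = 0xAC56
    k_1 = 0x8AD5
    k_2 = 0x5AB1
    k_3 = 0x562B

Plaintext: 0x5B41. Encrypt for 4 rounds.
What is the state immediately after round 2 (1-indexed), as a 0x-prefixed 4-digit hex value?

s_0 = plaintext = 0x5B41
s_1 = Round(s_0, k_0) = 0x41EC
s_2 = Round(s_1, k_1) = 0xEC2F
s_3 = Round(s_2, k_2) = 0x2F0E
s_4 = Round(s_3, k_3) = 0x0E17

0xEC2F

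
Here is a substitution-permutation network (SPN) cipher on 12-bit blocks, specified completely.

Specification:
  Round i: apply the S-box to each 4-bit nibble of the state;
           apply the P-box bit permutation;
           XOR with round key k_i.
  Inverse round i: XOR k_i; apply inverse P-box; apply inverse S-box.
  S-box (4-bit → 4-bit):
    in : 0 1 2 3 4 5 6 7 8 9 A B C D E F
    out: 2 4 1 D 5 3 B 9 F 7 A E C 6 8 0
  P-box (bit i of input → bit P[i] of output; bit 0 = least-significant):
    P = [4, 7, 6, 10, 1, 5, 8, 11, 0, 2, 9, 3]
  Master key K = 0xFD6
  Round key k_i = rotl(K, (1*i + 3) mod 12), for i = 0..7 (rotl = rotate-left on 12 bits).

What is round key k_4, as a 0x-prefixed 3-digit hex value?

K = 0xFD6
k_0 = rotl(K, (1*0+3) mod 12) = rotl(K, 3) = 0xEB7
k_1 = rotl(K, (1*1+3) mod 12) = rotl(K, 4) = 0xD6F
k_2 = rotl(K, (1*2+3) mod 12) = rotl(K, 5) = 0xADF
k_3 = rotl(K, (1*3+3) mod 12) = rotl(K, 6) = 0x5BF
k_4 = rotl(K, (1*4+3) mod 12) = rotl(K, 7) = 0xB7E

0xB7E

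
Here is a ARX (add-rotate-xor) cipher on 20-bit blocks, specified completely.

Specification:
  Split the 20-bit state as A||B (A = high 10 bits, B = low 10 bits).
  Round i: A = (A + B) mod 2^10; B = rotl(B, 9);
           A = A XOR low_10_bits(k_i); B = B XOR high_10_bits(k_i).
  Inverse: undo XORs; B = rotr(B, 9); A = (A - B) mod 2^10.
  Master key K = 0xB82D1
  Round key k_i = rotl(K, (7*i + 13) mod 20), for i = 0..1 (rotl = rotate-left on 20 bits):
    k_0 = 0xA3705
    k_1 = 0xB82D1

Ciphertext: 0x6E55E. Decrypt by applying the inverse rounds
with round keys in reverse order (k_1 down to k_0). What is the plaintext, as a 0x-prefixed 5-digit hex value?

s_0 = ciphertext = 0x6E55E
s_1 = InvRound(s_0, k_1) = 0xFAF7D
s_2 = InvRound(s_1, k_0) = 0x43BE0

0x43BE0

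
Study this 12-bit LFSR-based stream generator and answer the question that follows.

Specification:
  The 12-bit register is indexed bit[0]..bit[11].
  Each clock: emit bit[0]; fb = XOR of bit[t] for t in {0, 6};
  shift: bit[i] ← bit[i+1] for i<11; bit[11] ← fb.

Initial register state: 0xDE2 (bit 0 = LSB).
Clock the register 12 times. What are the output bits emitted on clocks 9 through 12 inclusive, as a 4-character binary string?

1011

reg_0 = 0xDE2
clock 1: out=0, reg = 0xEF1
clock 2: out=1, reg = 0x778
clock 3: out=0, reg = 0xBBC
clock 4: out=0, reg = 0x5DE
clock 5: out=0, reg = 0xAEF
clock 6: out=1, reg = 0x577
clock 7: out=1, reg = 0x2BB
clock 8: out=1, reg = 0x95D
clock 9: out=1, reg = 0x4AE
clock 10: out=0, reg = 0x257
clock 11: out=1, reg = 0x12B
clock 12: out=1, reg = 0x895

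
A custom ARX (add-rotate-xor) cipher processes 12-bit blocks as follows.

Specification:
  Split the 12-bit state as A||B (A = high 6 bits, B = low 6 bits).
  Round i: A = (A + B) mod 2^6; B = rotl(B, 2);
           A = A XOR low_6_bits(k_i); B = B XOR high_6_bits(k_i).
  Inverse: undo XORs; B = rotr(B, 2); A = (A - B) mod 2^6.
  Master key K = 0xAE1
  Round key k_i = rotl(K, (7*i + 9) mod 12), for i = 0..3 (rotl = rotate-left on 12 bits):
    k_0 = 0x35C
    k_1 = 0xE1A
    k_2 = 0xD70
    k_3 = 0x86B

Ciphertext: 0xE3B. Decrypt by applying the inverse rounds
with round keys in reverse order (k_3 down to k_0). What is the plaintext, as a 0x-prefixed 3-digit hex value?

s_0 = ciphertext = 0xE3B
s_1 = InvRound(s_0, k_3) = 0xB66
s_2 = InvRound(s_1, k_2) = 0xA74
s_3 = InvRound(s_2, k_1) = 0xC03
s_4 = InvRound(s_3, k_0) = 0x263

0x263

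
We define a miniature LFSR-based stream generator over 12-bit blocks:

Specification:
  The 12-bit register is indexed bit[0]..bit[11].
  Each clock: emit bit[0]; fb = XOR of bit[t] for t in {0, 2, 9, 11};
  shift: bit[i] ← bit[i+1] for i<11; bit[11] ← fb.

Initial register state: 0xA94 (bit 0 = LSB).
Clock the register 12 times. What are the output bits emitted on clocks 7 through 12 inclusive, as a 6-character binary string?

reg_0 = 0xA94
clock 1: out=0, reg = 0xD4A
clock 2: out=0, reg = 0xEA5
clock 3: out=1, reg = 0x752
clock 4: out=0, reg = 0xBA9
clock 5: out=1, reg = 0xDD4
clock 6: out=0, reg = 0x6EA
clock 7: out=0, reg = 0xB75
clock 8: out=1, reg = 0x5BA
clock 9: out=0, reg = 0x2DD
clock 10: out=1, reg = 0x96E
clock 11: out=0, reg = 0x4B7
clock 12: out=1, reg = 0x25B

010101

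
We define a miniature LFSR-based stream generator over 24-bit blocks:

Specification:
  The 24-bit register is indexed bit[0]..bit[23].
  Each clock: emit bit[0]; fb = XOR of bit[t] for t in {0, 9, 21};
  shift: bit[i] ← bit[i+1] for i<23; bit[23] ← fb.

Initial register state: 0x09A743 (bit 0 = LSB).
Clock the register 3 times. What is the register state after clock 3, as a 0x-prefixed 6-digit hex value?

reg_0 = 0x09A743
clock 1: out=1, reg = 0x04D3A1
clock 2: out=1, reg = 0x0269D0
clock 3: out=0, reg = 0x0134E8

0x0134E8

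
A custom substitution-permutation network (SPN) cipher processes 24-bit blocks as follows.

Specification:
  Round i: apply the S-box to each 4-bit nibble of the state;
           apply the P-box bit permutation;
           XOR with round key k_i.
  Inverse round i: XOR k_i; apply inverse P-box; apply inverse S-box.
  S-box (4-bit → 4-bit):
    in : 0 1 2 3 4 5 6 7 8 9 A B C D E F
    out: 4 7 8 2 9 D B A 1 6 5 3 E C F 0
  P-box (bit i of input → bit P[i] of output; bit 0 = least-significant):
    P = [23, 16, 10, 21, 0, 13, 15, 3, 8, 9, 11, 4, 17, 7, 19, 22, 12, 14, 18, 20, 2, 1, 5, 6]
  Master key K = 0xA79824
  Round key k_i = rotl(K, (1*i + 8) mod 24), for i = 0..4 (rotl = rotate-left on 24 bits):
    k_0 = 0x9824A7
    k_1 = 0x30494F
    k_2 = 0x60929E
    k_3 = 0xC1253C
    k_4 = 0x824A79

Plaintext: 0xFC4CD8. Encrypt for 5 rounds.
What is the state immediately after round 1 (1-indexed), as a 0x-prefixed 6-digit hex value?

s_0 = plaintext = 0xFC4CD8
s_1 = Round(s_0, k_0) = 0x4EEEBF
s_2 = Round(s_1, k_1) = 0x6E329A
s_3 = Round(s_2, k_2) = 0xF46648
s_4 = Round(s_3, k_3) = 0x1336A5
s_5 = Round(s_4, k_4) = 0x228DCE

0x4EEEBF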